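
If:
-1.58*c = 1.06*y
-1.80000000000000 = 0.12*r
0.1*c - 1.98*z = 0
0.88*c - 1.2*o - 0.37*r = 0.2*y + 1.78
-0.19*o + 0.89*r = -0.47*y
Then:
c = -15.72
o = -12.29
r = -15.00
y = 23.43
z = -0.79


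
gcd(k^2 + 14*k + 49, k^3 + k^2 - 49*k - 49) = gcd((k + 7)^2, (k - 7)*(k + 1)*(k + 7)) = k + 7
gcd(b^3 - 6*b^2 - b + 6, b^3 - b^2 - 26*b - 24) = b^2 - 5*b - 6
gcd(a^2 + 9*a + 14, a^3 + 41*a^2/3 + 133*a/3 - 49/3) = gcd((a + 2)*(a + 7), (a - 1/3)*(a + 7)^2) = a + 7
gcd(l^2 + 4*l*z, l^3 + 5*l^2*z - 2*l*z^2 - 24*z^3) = l + 4*z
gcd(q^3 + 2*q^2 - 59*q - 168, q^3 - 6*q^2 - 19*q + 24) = q^2 - 5*q - 24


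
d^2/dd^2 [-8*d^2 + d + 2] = -16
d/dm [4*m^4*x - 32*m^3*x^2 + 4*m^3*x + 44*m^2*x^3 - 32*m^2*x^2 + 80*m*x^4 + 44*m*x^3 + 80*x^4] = 4*x*(4*m^3 - 24*m^2*x + 3*m^2 + 22*m*x^2 - 16*m*x + 20*x^3 + 11*x^2)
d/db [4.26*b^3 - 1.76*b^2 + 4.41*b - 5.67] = 12.78*b^2 - 3.52*b + 4.41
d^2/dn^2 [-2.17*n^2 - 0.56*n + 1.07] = -4.34000000000000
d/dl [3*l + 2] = 3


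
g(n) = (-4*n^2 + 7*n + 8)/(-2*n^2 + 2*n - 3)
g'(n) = (7 - 8*n)/(-2*n^2 + 2*n - 3) + (4*n - 2)*(-4*n^2 + 7*n + 8)/(-2*n^2 + 2*n - 3)^2 = (6*n^2 + 56*n - 37)/(4*n^4 - 8*n^3 + 16*n^2 - 12*n + 9)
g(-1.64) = 1.22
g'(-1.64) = -0.83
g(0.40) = -4.03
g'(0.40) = -2.15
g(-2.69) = 1.74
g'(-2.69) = -0.28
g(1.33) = -2.64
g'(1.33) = 3.20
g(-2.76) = 1.76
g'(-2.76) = -0.26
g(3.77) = 0.94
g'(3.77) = 0.45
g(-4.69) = 2.00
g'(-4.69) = -0.05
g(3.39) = 0.74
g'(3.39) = 0.60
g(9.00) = 1.72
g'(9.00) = 0.04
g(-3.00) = 1.81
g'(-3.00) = -0.21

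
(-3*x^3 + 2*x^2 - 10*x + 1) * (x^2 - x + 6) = -3*x^5 + 5*x^4 - 30*x^3 + 23*x^2 - 61*x + 6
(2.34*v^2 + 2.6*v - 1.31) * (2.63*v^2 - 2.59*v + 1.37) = 6.1542*v^4 + 0.777400000000001*v^3 - 6.9735*v^2 + 6.9549*v - 1.7947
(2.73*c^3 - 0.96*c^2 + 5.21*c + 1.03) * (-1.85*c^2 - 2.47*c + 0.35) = -5.0505*c^5 - 4.9671*c^4 - 6.3118*c^3 - 15.1102*c^2 - 0.7206*c + 0.3605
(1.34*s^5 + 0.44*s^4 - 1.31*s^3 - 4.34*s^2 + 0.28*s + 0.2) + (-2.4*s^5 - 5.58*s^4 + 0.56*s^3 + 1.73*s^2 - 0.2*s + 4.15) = -1.06*s^5 - 5.14*s^4 - 0.75*s^3 - 2.61*s^2 + 0.08*s + 4.35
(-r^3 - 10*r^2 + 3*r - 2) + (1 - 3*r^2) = -r^3 - 13*r^2 + 3*r - 1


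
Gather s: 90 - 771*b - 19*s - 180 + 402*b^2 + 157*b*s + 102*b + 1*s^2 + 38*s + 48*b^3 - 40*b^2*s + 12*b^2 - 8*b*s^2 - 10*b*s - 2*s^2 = 48*b^3 + 414*b^2 - 669*b + s^2*(-8*b - 1) + s*(-40*b^2 + 147*b + 19) - 90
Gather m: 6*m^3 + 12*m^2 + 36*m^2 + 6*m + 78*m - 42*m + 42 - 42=6*m^3 + 48*m^2 + 42*m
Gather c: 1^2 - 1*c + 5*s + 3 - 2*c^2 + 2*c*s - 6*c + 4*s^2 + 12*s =-2*c^2 + c*(2*s - 7) + 4*s^2 + 17*s + 4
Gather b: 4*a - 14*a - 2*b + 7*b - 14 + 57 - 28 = -10*a + 5*b + 15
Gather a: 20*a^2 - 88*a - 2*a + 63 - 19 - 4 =20*a^2 - 90*a + 40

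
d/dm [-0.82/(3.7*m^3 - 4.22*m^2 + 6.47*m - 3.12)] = (9.102*m^2 - 6.9208*m + 5.3054)/(3.7*m^3 - 4.22*m^2 + 6.47*m - 3.12)^2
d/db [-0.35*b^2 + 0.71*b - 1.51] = 0.71 - 0.7*b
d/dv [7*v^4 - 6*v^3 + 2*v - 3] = 28*v^3 - 18*v^2 + 2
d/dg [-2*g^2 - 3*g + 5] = -4*g - 3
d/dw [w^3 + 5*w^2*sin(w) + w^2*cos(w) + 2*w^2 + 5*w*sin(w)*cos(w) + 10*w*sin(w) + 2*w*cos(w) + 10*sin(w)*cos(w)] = -w^2*sin(w) + 5*w^2*cos(w) + 3*w^2 + 8*w*sin(w) + 12*w*cos(w) + 5*w*cos(2*w) + 4*w + 10*sin(w) + 5*sin(2*w)/2 + 2*cos(w) + 10*cos(2*w)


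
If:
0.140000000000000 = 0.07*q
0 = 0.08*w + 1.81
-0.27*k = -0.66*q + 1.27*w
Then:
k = 111.31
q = 2.00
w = -22.62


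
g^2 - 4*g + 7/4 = (g - 7/2)*(g - 1/2)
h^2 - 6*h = h*(h - 6)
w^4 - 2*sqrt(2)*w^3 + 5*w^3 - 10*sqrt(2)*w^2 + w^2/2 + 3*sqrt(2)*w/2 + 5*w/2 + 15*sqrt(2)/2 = (w + 5)*(w - 3*sqrt(2)/2)*(w - sqrt(2))*(w + sqrt(2)/2)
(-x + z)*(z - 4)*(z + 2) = -x*z^2 + 2*x*z + 8*x + z^3 - 2*z^2 - 8*z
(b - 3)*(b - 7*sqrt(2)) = b^2 - 7*sqrt(2)*b - 3*b + 21*sqrt(2)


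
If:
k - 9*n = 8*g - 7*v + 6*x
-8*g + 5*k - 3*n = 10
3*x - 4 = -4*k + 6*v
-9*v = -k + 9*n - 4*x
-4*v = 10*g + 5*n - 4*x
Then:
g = 826/515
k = 1826/515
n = -876/515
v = 2718/515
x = 3688/515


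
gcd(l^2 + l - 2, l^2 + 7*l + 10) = l + 2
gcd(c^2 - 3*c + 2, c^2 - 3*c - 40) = 1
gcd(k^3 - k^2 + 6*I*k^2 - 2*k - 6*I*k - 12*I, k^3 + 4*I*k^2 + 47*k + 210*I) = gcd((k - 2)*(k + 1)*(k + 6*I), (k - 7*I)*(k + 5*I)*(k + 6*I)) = k + 6*I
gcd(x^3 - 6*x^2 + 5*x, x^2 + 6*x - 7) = x - 1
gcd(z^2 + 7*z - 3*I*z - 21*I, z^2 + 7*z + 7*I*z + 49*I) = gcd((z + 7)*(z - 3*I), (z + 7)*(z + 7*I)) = z + 7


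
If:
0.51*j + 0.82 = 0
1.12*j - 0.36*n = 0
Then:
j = -1.61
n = -5.00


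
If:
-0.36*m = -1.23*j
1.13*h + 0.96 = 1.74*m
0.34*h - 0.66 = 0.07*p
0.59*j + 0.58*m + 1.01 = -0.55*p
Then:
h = 1.19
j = 0.39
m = 1.32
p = -3.65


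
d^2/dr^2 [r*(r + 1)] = 2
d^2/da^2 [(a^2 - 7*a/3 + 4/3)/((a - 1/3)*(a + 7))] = 2*(-243*a^3 + 297*a^2 + 279*a + 851)/(27*a^6 + 540*a^5 + 3411*a^4 + 5480*a^3 - 7959*a^2 + 2940*a - 343)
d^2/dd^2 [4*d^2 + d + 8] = 8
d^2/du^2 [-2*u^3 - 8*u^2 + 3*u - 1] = -12*u - 16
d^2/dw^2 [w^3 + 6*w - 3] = 6*w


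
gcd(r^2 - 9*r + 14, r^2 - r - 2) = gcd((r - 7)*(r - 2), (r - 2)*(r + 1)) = r - 2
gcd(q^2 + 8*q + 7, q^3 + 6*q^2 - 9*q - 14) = q^2 + 8*q + 7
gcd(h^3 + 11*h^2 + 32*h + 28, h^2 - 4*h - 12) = h + 2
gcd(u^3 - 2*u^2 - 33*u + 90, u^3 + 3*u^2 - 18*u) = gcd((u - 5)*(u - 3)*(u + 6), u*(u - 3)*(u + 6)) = u^2 + 3*u - 18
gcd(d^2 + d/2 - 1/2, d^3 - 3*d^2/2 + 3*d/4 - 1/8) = d - 1/2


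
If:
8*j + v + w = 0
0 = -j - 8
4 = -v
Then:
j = -8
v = -4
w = 68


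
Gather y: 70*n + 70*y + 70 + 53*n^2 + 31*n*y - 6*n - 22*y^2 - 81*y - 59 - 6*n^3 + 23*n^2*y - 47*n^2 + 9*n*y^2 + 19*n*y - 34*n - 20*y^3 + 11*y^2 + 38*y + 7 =-6*n^3 + 6*n^2 + 30*n - 20*y^3 + y^2*(9*n - 11) + y*(23*n^2 + 50*n + 27) + 18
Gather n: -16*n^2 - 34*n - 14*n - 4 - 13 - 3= -16*n^2 - 48*n - 20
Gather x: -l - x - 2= -l - x - 2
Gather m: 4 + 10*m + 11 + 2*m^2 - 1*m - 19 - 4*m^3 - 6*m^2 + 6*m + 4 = -4*m^3 - 4*m^2 + 15*m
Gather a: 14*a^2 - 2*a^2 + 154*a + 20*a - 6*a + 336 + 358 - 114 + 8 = 12*a^2 + 168*a + 588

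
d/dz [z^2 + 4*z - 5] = 2*z + 4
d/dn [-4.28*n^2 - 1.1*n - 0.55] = -8.56*n - 1.1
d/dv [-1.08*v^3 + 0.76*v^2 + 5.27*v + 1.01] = -3.24*v^2 + 1.52*v + 5.27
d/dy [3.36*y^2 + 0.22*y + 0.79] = 6.72*y + 0.22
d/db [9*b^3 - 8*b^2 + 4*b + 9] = 27*b^2 - 16*b + 4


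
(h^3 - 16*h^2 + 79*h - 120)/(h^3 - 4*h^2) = (h^3 - 16*h^2 + 79*h - 120)/(h^2*(h - 4))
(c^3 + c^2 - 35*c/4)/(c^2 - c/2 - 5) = c*(2*c + 7)/(2*(c + 2))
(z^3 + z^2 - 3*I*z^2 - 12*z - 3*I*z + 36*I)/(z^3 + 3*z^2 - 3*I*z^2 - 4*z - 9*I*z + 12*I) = (z - 3)/(z - 1)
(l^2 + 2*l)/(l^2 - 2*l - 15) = l*(l + 2)/(l^2 - 2*l - 15)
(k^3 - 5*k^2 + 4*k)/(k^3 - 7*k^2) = (k^2 - 5*k + 4)/(k*(k - 7))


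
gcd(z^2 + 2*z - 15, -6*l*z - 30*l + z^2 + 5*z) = z + 5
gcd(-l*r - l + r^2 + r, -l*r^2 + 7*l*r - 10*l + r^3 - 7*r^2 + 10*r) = -l + r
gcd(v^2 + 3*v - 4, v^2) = 1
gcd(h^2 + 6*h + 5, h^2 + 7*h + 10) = h + 5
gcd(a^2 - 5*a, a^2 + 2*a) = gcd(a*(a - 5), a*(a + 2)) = a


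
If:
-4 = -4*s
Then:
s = 1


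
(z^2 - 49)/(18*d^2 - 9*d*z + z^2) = (z^2 - 49)/(18*d^2 - 9*d*z + z^2)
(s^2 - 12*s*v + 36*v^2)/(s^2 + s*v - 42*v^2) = (s - 6*v)/(s + 7*v)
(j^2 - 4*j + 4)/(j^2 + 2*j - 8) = (j - 2)/(j + 4)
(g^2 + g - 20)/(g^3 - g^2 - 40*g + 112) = (g + 5)/(g^2 + 3*g - 28)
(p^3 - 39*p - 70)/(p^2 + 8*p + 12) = (p^2 - 2*p - 35)/(p + 6)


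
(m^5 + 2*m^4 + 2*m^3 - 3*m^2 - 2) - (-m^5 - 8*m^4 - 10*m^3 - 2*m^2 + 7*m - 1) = 2*m^5 + 10*m^4 + 12*m^3 - m^2 - 7*m - 1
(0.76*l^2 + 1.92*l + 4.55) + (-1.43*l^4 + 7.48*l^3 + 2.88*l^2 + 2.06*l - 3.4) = -1.43*l^4 + 7.48*l^3 + 3.64*l^2 + 3.98*l + 1.15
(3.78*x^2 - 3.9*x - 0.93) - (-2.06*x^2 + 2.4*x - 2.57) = 5.84*x^2 - 6.3*x + 1.64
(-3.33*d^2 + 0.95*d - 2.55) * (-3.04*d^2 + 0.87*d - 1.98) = 10.1232*d^4 - 5.7851*d^3 + 15.1719*d^2 - 4.0995*d + 5.049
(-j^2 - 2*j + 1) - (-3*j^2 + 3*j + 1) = 2*j^2 - 5*j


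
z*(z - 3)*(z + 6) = z^3 + 3*z^2 - 18*z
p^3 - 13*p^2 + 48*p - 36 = (p - 6)^2*(p - 1)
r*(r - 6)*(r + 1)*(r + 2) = r^4 - 3*r^3 - 16*r^2 - 12*r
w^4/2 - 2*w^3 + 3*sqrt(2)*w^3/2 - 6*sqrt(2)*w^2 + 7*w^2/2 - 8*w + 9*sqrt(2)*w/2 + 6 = (w/2 + sqrt(2))*(w - 3)*(w - 1)*(w + sqrt(2))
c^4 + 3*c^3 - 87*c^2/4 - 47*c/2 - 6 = (c - 4)*(c + 1/2)^2*(c + 6)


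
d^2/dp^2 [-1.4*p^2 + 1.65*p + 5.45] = -2.80000000000000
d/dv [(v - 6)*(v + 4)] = 2*v - 2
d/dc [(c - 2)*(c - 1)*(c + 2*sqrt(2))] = 3*c^2 - 6*c + 4*sqrt(2)*c - 6*sqrt(2) + 2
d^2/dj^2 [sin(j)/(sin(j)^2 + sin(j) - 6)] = (-9*sin(j)^5 + sin(j)^4 - 6*sin(j)^2 - 41*sin(j)/2 + 6*sin(3*j) + sin(5*j)/2 + 12)/((sin(j) - 2)^3*(sin(j) + 3)^3)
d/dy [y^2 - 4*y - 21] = 2*y - 4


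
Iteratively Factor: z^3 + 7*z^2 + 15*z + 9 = (z + 3)*(z^2 + 4*z + 3) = (z + 3)^2*(z + 1)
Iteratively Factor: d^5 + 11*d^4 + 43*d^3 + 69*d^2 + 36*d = (d + 3)*(d^4 + 8*d^3 + 19*d^2 + 12*d) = d*(d + 3)*(d^3 + 8*d^2 + 19*d + 12) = d*(d + 3)*(d + 4)*(d^2 + 4*d + 3) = d*(d + 1)*(d + 3)*(d + 4)*(d + 3)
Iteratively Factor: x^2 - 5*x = (x)*(x - 5)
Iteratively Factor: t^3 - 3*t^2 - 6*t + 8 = (t - 4)*(t^2 + t - 2) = (t - 4)*(t - 1)*(t + 2)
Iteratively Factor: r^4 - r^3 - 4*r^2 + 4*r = (r + 2)*(r^3 - 3*r^2 + 2*r) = (r - 1)*(r + 2)*(r^2 - 2*r) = (r - 2)*(r - 1)*(r + 2)*(r)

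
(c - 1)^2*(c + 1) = c^3 - c^2 - c + 1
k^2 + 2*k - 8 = (k - 2)*(k + 4)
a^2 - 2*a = a*(a - 2)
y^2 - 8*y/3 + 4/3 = (y - 2)*(y - 2/3)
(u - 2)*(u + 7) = u^2 + 5*u - 14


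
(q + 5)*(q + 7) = q^2 + 12*q + 35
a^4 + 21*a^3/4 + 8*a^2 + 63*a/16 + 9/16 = (a + 1/4)*(a + 1/2)*(a + 3/2)*(a + 3)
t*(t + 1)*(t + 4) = t^3 + 5*t^2 + 4*t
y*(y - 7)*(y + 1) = y^3 - 6*y^2 - 7*y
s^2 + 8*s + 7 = (s + 1)*(s + 7)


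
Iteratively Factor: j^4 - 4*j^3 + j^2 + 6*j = (j - 2)*(j^3 - 2*j^2 - 3*j) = j*(j - 2)*(j^2 - 2*j - 3) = j*(j - 2)*(j + 1)*(j - 3)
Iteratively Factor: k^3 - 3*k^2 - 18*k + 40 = (k - 2)*(k^2 - k - 20) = (k - 5)*(k - 2)*(k + 4)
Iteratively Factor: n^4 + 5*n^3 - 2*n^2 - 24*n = (n + 3)*(n^3 + 2*n^2 - 8*n) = n*(n + 3)*(n^2 + 2*n - 8) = n*(n - 2)*(n + 3)*(n + 4)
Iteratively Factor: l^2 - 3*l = (l - 3)*(l)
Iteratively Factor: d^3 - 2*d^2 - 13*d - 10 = (d - 5)*(d^2 + 3*d + 2) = (d - 5)*(d + 2)*(d + 1)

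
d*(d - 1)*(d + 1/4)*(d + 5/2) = d^4 + 7*d^3/4 - 17*d^2/8 - 5*d/8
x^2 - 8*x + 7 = (x - 7)*(x - 1)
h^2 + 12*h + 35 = (h + 5)*(h + 7)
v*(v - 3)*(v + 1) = v^3 - 2*v^2 - 3*v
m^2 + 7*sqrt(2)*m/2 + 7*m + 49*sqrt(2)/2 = (m + 7)*(m + 7*sqrt(2)/2)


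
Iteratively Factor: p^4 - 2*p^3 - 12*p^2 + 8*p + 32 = (p + 2)*(p^3 - 4*p^2 - 4*p + 16) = (p - 2)*(p + 2)*(p^2 - 2*p - 8) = (p - 2)*(p + 2)^2*(p - 4)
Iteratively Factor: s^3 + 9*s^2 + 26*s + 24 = (s + 2)*(s^2 + 7*s + 12) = (s + 2)*(s + 4)*(s + 3)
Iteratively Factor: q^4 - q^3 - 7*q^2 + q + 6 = (q - 3)*(q^3 + 2*q^2 - q - 2) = (q - 3)*(q - 1)*(q^2 + 3*q + 2) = (q - 3)*(q - 1)*(q + 1)*(q + 2)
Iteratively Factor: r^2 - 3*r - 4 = (r - 4)*(r + 1)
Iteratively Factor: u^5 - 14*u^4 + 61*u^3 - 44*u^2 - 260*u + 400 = (u - 4)*(u^4 - 10*u^3 + 21*u^2 + 40*u - 100) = (u - 4)*(u - 2)*(u^3 - 8*u^2 + 5*u + 50) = (u - 5)*(u - 4)*(u - 2)*(u^2 - 3*u - 10) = (u - 5)^2*(u - 4)*(u - 2)*(u + 2)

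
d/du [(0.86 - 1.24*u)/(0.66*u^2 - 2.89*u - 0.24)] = (0.8184*u^2 - 1.1352*u + 2.783)/(0.4356*u^4 - 3.8148*u^3 + 8.0353*u^2 + 1.3872*u + 0.0576)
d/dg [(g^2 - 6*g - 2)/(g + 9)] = (g^2 + 18*g - 52)/(g^2 + 18*g + 81)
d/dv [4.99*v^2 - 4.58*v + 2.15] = 9.98*v - 4.58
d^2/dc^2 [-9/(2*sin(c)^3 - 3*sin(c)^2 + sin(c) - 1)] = 9*(36*sin(c)^6 - 66*sin(c)^5 - 8*sin(c)^4 + 105*sin(c)^3 - 77*sin(c)^2 + 7*sin(c) + 4)/(2*sin(c)^3 - 3*sin(c)^2 + sin(c) - 1)^3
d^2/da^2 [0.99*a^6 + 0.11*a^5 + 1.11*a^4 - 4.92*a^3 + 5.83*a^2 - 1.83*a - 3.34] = 29.7*a^4 + 2.2*a^3 + 13.32*a^2 - 29.52*a + 11.66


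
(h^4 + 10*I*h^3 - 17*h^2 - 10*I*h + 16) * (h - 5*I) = h^5 + 5*I*h^4 + 33*h^3 + 75*I*h^2 - 34*h - 80*I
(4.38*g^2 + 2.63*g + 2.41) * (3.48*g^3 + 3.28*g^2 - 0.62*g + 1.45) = 15.2424*g^5 + 23.5188*g^4 + 14.2976*g^3 + 12.6252*g^2 + 2.3193*g + 3.4945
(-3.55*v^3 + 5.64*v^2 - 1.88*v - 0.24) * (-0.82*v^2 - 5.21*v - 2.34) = 2.911*v^5 + 13.8707*v^4 - 19.5358*v^3 - 3.206*v^2 + 5.6496*v + 0.5616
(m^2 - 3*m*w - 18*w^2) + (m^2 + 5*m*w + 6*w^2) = 2*m^2 + 2*m*w - 12*w^2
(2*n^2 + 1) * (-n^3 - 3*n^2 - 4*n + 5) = -2*n^5 - 6*n^4 - 9*n^3 + 7*n^2 - 4*n + 5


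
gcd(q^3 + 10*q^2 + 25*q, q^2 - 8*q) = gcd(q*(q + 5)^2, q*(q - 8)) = q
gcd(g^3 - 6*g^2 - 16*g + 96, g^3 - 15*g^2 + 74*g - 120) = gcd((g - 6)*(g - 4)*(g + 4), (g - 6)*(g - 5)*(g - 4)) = g^2 - 10*g + 24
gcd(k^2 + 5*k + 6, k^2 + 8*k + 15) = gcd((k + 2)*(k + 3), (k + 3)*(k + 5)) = k + 3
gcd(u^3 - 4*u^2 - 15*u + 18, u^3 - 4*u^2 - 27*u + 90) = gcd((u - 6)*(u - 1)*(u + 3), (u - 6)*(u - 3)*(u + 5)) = u - 6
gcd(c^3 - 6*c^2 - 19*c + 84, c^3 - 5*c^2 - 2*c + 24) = c - 3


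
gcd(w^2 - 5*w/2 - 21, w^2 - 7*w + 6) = w - 6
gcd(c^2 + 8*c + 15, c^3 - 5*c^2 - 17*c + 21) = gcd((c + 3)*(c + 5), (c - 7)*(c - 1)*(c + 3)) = c + 3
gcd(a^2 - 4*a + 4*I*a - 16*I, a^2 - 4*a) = a - 4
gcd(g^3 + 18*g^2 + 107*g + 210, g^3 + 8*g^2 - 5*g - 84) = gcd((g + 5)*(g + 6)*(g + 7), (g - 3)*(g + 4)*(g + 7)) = g + 7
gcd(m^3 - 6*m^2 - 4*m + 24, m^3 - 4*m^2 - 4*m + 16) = m^2 - 4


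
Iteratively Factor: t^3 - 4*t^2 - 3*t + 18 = (t - 3)*(t^2 - t - 6) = (t - 3)*(t + 2)*(t - 3)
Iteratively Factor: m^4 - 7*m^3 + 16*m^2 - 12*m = (m - 2)*(m^3 - 5*m^2 + 6*m) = (m - 2)^2*(m^2 - 3*m) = m*(m - 2)^2*(m - 3)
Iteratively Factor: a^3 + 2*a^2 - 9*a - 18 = (a + 3)*(a^2 - a - 6) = (a - 3)*(a + 3)*(a + 2)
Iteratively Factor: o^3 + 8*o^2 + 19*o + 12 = (o + 3)*(o^2 + 5*o + 4) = (o + 1)*(o + 3)*(o + 4)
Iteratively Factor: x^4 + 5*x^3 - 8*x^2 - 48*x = (x - 3)*(x^3 + 8*x^2 + 16*x) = (x - 3)*(x + 4)*(x^2 + 4*x) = x*(x - 3)*(x + 4)*(x + 4)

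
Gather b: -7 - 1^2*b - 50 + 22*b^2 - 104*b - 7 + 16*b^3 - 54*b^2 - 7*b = 16*b^3 - 32*b^2 - 112*b - 64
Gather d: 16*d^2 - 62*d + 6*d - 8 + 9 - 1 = 16*d^2 - 56*d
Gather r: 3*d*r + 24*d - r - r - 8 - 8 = 24*d + r*(3*d - 2) - 16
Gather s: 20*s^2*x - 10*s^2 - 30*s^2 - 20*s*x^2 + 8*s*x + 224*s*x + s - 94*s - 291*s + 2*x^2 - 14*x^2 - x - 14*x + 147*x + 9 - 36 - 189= s^2*(20*x - 40) + s*(-20*x^2 + 232*x - 384) - 12*x^2 + 132*x - 216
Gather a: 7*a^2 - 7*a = 7*a^2 - 7*a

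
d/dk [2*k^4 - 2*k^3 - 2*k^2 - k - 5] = 8*k^3 - 6*k^2 - 4*k - 1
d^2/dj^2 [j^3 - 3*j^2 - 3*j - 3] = 6*j - 6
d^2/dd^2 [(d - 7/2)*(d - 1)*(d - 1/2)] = 6*d - 10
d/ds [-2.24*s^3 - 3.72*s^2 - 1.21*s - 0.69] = -6.72*s^2 - 7.44*s - 1.21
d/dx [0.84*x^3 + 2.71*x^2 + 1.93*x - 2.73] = 2.52*x^2 + 5.42*x + 1.93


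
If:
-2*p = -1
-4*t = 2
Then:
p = 1/2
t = -1/2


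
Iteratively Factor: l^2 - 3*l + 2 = (l - 2)*(l - 1)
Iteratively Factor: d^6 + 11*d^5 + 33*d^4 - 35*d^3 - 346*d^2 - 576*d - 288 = (d + 2)*(d^5 + 9*d^4 + 15*d^3 - 65*d^2 - 216*d - 144) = (d + 1)*(d + 2)*(d^4 + 8*d^3 + 7*d^2 - 72*d - 144) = (d + 1)*(d + 2)*(d + 4)*(d^3 + 4*d^2 - 9*d - 36) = (d + 1)*(d + 2)*(d + 4)^2*(d^2 - 9) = (d - 3)*(d + 1)*(d + 2)*(d + 4)^2*(d + 3)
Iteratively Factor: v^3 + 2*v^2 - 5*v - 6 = (v + 1)*(v^2 + v - 6) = (v + 1)*(v + 3)*(v - 2)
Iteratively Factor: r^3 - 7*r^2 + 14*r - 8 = (r - 4)*(r^2 - 3*r + 2) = (r - 4)*(r - 1)*(r - 2)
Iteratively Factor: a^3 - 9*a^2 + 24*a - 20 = (a - 2)*(a^2 - 7*a + 10) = (a - 2)^2*(a - 5)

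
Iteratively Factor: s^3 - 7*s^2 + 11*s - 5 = (s - 1)*(s^2 - 6*s + 5) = (s - 5)*(s - 1)*(s - 1)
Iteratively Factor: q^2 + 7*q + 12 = (q + 3)*(q + 4)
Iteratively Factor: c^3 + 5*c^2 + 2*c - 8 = (c + 2)*(c^2 + 3*c - 4) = (c - 1)*(c + 2)*(c + 4)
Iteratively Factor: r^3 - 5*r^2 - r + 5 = (r - 5)*(r^2 - 1) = (r - 5)*(r - 1)*(r + 1)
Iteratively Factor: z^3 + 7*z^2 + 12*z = (z)*(z^2 + 7*z + 12) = z*(z + 4)*(z + 3)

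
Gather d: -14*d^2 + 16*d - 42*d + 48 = -14*d^2 - 26*d + 48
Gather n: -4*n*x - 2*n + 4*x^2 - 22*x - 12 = n*(-4*x - 2) + 4*x^2 - 22*x - 12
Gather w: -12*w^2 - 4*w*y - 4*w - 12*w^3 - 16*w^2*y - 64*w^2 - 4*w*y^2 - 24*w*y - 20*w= -12*w^3 + w^2*(-16*y - 76) + w*(-4*y^2 - 28*y - 24)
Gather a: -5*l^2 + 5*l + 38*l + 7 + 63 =-5*l^2 + 43*l + 70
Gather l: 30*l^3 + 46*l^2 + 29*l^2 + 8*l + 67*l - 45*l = 30*l^3 + 75*l^2 + 30*l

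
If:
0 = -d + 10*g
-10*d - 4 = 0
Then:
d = -2/5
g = -1/25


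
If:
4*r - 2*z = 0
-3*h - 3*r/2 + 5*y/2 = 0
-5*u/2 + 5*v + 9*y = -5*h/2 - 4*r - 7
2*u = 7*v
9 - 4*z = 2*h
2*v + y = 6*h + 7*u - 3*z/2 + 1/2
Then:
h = -1019/714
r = 529/357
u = 309/170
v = 309/595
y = -14/17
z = 1058/357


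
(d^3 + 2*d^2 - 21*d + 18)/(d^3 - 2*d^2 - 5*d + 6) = (d + 6)/(d + 2)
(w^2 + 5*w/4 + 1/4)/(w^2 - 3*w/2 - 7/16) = 4*(w + 1)/(4*w - 7)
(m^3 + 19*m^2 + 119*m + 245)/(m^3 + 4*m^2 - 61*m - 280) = (m + 7)/(m - 8)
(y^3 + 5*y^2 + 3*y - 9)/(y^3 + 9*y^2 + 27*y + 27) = (y - 1)/(y + 3)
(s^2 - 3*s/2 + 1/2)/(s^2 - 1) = (s - 1/2)/(s + 1)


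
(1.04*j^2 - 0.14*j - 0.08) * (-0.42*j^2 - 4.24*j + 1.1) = -0.4368*j^4 - 4.3508*j^3 + 1.7712*j^2 + 0.1852*j - 0.088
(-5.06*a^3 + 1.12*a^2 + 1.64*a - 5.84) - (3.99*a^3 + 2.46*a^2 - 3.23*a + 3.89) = -9.05*a^3 - 1.34*a^2 + 4.87*a - 9.73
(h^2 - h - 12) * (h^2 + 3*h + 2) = h^4 + 2*h^3 - 13*h^2 - 38*h - 24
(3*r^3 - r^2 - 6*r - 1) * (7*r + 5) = 21*r^4 + 8*r^3 - 47*r^2 - 37*r - 5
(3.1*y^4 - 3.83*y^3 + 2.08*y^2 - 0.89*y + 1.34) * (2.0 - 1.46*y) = -4.526*y^5 + 11.7918*y^4 - 10.6968*y^3 + 5.4594*y^2 - 3.7364*y + 2.68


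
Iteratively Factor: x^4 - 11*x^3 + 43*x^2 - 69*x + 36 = (x - 4)*(x^3 - 7*x^2 + 15*x - 9) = (x - 4)*(x - 3)*(x^2 - 4*x + 3) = (x - 4)*(x - 3)*(x - 1)*(x - 3)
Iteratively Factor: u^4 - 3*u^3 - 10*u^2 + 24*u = (u + 3)*(u^3 - 6*u^2 + 8*u) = (u - 4)*(u + 3)*(u^2 - 2*u) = u*(u - 4)*(u + 3)*(u - 2)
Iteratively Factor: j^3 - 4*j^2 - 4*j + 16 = (j - 4)*(j^2 - 4) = (j - 4)*(j + 2)*(j - 2)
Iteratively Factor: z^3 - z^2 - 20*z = (z + 4)*(z^2 - 5*z) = z*(z + 4)*(z - 5)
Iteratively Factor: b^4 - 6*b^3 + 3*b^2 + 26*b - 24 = (b - 3)*(b^3 - 3*b^2 - 6*b + 8) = (b - 3)*(b + 2)*(b^2 - 5*b + 4) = (b - 3)*(b - 1)*(b + 2)*(b - 4)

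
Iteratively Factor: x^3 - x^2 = (x - 1)*(x^2) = x*(x - 1)*(x)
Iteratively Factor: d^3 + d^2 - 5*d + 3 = (d + 3)*(d^2 - 2*d + 1) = (d - 1)*(d + 3)*(d - 1)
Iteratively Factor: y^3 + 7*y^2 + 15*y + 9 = (y + 1)*(y^2 + 6*y + 9) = (y + 1)*(y + 3)*(y + 3)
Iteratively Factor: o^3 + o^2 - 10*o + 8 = (o - 1)*(o^2 + 2*o - 8) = (o - 2)*(o - 1)*(o + 4)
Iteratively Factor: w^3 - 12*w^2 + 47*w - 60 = (w - 3)*(w^2 - 9*w + 20) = (w - 5)*(w - 3)*(w - 4)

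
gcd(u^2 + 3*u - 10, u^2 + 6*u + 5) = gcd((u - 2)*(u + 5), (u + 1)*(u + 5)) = u + 5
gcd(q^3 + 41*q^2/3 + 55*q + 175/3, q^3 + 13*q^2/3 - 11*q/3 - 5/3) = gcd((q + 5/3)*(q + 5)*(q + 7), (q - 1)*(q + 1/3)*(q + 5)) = q + 5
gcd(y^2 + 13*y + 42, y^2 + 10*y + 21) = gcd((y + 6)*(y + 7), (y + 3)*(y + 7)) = y + 7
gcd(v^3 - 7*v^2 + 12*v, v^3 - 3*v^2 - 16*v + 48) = v^2 - 7*v + 12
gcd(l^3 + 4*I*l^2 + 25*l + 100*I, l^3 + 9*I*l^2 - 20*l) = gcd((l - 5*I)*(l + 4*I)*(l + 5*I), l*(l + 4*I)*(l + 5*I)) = l^2 + 9*I*l - 20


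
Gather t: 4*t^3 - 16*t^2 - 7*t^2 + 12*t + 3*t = 4*t^3 - 23*t^2 + 15*t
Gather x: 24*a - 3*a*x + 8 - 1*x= 24*a + x*(-3*a - 1) + 8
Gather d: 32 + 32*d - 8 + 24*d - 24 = 56*d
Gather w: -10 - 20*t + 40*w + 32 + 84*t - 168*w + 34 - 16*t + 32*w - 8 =48*t - 96*w + 48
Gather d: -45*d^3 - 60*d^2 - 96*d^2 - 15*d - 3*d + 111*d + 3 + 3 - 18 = -45*d^3 - 156*d^2 + 93*d - 12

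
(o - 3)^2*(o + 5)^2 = o^4 + 4*o^3 - 26*o^2 - 60*o + 225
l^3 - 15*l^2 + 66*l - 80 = (l - 8)*(l - 5)*(l - 2)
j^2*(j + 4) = j^3 + 4*j^2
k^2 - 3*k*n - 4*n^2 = (k - 4*n)*(k + n)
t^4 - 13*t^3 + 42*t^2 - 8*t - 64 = (t - 8)*(t - 4)*(t - 2)*(t + 1)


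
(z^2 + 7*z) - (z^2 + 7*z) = 0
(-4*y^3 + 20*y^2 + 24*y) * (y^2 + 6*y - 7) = -4*y^5 - 4*y^4 + 172*y^3 + 4*y^2 - 168*y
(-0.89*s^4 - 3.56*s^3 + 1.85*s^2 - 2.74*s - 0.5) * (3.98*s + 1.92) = -3.5422*s^5 - 15.8776*s^4 + 0.527800000000001*s^3 - 7.3532*s^2 - 7.2508*s - 0.96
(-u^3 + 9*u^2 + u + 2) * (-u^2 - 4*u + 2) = u^5 - 5*u^4 - 39*u^3 + 12*u^2 - 6*u + 4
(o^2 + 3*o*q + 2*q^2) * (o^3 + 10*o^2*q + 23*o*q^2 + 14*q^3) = o^5 + 13*o^4*q + 55*o^3*q^2 + 103*o^2*q^3 + 88*o*q^4 + 28*q^5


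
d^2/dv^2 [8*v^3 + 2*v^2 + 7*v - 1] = 48*v + 4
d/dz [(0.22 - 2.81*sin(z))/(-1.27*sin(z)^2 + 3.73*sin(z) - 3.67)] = (-3.5687*sin(z)^2 + 0.5588*sin(z) + 9.4921)*cos(z)/(1.6129*sin(z)^4 - 9.4742*sin(z)^3 + 23.2347*sin(z)^2 - 27.3782*sin(z) + 13.4689)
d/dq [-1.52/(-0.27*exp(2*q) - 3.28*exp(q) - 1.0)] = (-0.8208*exp(q) - 4.9856)*exp(q)/(0.27*exp(2*q) + 3.28*exp(q) + 1.0)^2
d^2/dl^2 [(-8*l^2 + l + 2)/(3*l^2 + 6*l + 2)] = 2*(153*l^3 + 198*l^2 + 90*l + 16)/(27*l^6 + 162*l^5 + 378*l^4 + 432*l^3 + 252*l^2 + 72*l + 8)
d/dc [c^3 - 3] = 3*c^2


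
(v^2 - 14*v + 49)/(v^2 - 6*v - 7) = (v - 7)/(v + 1)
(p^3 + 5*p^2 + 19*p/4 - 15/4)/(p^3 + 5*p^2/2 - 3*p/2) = (p + 5/2)/p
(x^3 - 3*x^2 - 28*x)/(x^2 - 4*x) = (x^2 - 3*x - 28)/(x - 4)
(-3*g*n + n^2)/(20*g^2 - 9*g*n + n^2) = n*(-3*g + n)/(20*g^2 - 9*g*n + n^2)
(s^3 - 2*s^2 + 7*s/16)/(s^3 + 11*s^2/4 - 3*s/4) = (s - 7/4)/(s + 3)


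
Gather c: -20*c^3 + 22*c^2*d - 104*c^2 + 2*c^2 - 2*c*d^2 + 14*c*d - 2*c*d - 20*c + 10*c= -20*c^3 + c^2*(22*d - 102) + c*(-2*d^2 + 12*d - 10)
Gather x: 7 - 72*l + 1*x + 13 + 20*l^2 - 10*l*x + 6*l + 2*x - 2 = 20*l^2 - 66*l + x*(3 - 10*l) + 18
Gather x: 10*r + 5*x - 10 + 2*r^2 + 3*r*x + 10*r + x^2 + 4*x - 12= 2*r^2 + 20*r + x^2 + x*(3*r + 9) - 22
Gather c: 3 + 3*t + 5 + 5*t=8*t + 8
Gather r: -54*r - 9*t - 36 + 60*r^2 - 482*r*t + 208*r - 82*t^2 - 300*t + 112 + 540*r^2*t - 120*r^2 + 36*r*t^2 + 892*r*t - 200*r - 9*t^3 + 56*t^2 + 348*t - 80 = r^2*(540*t - 60) + r*(36*t^2 + 410*t - 46) - 9*t^3 - 26*t^2 + 39*t - 4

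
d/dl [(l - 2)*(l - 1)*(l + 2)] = 3*l^2 - 2*l - 4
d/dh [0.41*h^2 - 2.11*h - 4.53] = 0.82*h - 2.11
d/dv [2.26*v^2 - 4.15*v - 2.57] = 4.52*v - 4.15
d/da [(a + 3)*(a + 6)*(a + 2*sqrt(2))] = 3*a^2 + 4*sqrt(2)*a + 18*a + 18 + 18*sqrt(2)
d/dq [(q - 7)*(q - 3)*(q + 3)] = 3*q^2 - 14*q - 9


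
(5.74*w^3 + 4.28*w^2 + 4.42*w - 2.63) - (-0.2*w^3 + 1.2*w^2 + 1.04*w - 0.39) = 5.94*w^3 + 3.08*w^2 + 3.38*w - 2.24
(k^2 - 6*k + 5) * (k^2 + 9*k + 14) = k^4 + 3*k^3 - 35*k^2 - 39*k + 70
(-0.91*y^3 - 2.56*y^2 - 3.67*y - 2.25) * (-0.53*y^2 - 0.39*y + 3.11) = 0.4823*y^5 + 1.7117*y^4 + 0.1134*y^3 - 5.3378*y^2 - 10.5362*y - 6.9975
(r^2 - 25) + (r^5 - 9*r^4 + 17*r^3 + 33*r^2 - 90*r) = r^5 - 9*r^4 + 17*r^3 + 34*r^2 - 90*r - 25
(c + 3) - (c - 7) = 10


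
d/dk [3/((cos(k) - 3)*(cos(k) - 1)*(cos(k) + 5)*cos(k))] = 3*(4*cos(k)^3 + 3*cos(k)^2 - 34*cos(k) + 15)*sin(k)/((cos(k) - 3)^2*(cos(k) - 1)^2*(cos(k) + 5)^2*cos(k)^2)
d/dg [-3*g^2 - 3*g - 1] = -6*g - 3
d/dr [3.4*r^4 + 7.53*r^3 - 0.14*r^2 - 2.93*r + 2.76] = 13.6*r^3 + 22.59*r^2 - 0.28*r - 2.93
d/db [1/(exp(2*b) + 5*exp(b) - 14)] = (-2*exp(b) - 5)*exp(b)/(exp(2*b) + 5*exp(b) - 14)^2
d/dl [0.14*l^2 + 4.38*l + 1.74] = 0.28*l + 4.38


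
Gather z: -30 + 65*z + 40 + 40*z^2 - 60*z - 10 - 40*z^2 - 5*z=0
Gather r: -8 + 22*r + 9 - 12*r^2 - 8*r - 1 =-12*r^2 + 14*r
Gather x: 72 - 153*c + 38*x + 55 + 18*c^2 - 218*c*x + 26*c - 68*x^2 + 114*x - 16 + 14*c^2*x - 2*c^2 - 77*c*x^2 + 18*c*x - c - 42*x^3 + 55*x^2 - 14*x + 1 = 16*c^2 - 128*c - 42*x^3 + x^2*(-77*c - 13) + x*(14*c^2 - 200*c + 138) + 112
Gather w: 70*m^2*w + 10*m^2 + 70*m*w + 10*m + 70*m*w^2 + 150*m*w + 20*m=10*m^2 + 70*m*w^2 + 30*m + w*(70*m^2 + 220*m)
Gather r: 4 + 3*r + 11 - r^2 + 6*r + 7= -r^2 + 9*r + 22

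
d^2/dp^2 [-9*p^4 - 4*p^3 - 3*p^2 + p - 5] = -108*p^2 - 24*p - 6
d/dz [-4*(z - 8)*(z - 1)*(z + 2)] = -12*z^2 + 56*z + 40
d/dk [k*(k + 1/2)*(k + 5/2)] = 3*k^2 + 6*k + 5/4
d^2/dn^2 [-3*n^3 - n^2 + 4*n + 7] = -18*n - 2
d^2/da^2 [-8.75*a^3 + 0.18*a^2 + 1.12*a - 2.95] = 0.36 - 52.5*a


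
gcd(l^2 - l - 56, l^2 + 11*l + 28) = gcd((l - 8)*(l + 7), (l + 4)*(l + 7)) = l + 7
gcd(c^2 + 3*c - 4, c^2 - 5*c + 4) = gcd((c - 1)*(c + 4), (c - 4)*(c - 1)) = c - 1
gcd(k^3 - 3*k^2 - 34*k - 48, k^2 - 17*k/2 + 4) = k - 8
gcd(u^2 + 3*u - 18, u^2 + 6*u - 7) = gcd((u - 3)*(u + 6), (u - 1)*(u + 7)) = 1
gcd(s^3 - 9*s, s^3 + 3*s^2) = s^2 + 3*s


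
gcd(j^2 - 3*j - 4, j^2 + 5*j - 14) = 1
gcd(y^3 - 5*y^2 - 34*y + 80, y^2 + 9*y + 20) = y + 5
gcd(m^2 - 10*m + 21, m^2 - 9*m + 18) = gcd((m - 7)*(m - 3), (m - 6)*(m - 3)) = m - 3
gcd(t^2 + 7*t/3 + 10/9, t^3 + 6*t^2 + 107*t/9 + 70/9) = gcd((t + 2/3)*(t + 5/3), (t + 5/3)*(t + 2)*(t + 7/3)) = t + 5/3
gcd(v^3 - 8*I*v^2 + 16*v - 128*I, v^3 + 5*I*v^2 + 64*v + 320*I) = v - 8*I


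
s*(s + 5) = s^2 + 5*s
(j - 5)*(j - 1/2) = j^2 - 11*j/2 + 5/2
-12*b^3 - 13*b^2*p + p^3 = (-4*b + p)*(b + p)*(3*b + p)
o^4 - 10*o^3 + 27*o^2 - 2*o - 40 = (o - 5)*(o - 4)*(o - 2)*(o + 1)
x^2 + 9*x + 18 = (x + 3)*(x + 6)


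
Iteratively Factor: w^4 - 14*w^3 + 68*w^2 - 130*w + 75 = (w - 1)*(w^3 - 13*w^2 + 55*w - 75) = (w - 3)*(w - 1)*(w^2 - 10*w + 25) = (w - 5)*(w - 3)*(w - 1)*(w - 5)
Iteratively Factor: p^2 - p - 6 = (p - 3)*(p + 2)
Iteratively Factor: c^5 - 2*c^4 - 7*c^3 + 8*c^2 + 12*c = (c - 2)*(c^4 - 7*c^2 - 6*c) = (c - 3)*(c - 2)*(c^3 + 3*c^2 + 2*c) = (c - 3)*(c - 2)*(c + 1)*(c^2 + 2*c) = c*(c - 3)*(c - 2)*(c + 1)*(c + 2)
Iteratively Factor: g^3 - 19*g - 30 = (g + 2)*(g^2 - 2*g - 15) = (g - 5)*(g + 2)*(g + 3)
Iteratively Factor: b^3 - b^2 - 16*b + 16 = (b - 1)*(b^2 - 16) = (b - 1)*(b + 4)*(b - 4)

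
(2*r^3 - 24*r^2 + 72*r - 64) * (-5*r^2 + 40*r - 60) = -10*r^5 + 200*r^4 - 1440*r^3 + 4640*r^2 - 6880*r + 3840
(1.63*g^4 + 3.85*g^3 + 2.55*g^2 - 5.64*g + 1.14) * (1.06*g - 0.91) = 1.7278*g^5 + 2.5977*g^4 - 0.8005*g^3 - 8.2989*g^2 + 6.3408*g - 1.0374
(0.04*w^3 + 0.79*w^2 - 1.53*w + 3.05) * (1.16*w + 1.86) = 0.0464*w^4 + 0.9908*w^3 - 0.3054*w^2 + 0.692199999999999*w + 5.673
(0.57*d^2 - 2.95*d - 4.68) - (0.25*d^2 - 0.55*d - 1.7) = 0.32*d^2 - 2.4*d - 2.98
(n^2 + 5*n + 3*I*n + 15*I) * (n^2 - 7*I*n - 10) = n^4 + 5*n^3 - 4*I*n^3 + 11*n^2 - 20*I*n^2 + 55*n - 30*I*n - 150*I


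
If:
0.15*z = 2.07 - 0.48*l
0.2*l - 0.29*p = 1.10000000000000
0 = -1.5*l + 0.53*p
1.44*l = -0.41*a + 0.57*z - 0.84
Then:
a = 31.24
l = -1.77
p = -5.02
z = 19.47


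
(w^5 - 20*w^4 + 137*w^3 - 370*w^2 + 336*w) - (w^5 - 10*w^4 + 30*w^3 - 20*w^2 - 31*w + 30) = -10*w^4 + 107*w^3 - 350*w^2 + 367*w - 30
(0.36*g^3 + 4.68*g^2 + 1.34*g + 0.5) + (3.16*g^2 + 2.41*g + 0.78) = 0.36*g^3 + 7.84*g^2 + 3.75*g + 1.28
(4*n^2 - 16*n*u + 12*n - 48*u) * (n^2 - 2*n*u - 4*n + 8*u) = 4*n^4 - 24*n^3*u - 4*n^3 + 32*n^2*u^2 + 24*n^2*u - 48*n^2 - 32*n*u^2 + 288*n*u - 384*u^2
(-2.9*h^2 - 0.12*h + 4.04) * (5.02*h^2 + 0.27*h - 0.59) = -14.558*h^4 - 1.3854*h^3 + 21.9594*h^2 + 1.1616*h - 2.3836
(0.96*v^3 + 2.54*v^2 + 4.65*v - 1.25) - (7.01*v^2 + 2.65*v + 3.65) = 0.96*v^3 - 4.47*v^2 + 2.0*v - 4.9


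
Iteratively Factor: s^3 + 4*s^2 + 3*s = (s + 3)*(s^2 + s) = s*(s + 3)*(s + 1)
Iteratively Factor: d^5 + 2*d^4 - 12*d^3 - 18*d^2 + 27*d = (d)*(d^4 + 2*d^3 - 12*d^2 - 18*d + 27) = d*(d - 1)*(d^3 + 3*d^2 - 9*d - 27) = d*(d - 3)*(d - 1)*(d^2 + 6*d + 9) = d*(d - 3)*(d - 1)*(d + 3)*(d + 3)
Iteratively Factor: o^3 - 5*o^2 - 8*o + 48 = (o + 3)*(o^2 - 8*o + 16) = (o - 4)*(o + 3)*(o - 4)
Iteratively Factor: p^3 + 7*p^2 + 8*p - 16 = (p - 1)*(p^2 + 8*p + 16) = (p - 1)*(p + 4)*(p + 4)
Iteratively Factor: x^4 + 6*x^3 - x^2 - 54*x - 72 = (x - 3)*(x^3 + 9*x^2 + 26*x + 24) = (x - 3)*(x + 4)*(x^2 + 5*x + 6) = (x - 3)*(x + 2)*(x + 4)*(x + 3)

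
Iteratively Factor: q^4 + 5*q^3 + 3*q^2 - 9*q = (q - 1)*(q^3 + 6*q^2 + 9*q) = (q - 1)*(q + 3)*(q^2 + 3*q) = (q - 1)*(q + 3)^2*(q)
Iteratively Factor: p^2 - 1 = (p - 1)*(p + 1)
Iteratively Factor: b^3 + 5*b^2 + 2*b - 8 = (b + 4)*(b^2 + b - 2) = (b + 2)*(b + 4)*(b - 1)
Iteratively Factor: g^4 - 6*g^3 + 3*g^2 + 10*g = (g + 1)*(g^3 - 7*g^2 + 10*g) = (g - 5)*(g + 1)*(g^2 - 2*g) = (g - 5)*(g - 2)*(g + 1)*(g)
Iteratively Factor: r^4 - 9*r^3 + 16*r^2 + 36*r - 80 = (r + 2)*(r^3 - 11*r^2 + 38*r - 40) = (r - 5)*(r + 2)*(r^2 - 6*r + 8) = (r - 5)*(r - 4)*(r + 2)*(r - 2)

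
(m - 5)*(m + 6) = m^2 + m - 30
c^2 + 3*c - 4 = (c - 1)*(c + 4)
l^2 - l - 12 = (l - 4)*(l + 3)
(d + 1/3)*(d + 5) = d^2 + 16*d/3 + 5/3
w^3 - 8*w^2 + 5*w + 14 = (w - 7)*(w - 2)*(w + 1)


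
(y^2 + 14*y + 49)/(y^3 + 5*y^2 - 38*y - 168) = (y + 7)/(y^2 - 2*y - 24)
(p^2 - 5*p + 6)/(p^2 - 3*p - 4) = (-p^2 + 5*p - 6)/(-p^2 + 3*p + 4)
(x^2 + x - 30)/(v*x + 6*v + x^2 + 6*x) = (x - 5)/(v + x)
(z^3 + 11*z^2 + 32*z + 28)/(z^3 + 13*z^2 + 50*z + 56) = (z + 2)/(z + 4)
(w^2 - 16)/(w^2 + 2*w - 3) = (w^2 - 16)/(w^2 + 2*w - 3)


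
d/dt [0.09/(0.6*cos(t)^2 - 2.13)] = 0.0230680507497117*sin(2*t)/(1.19607843137255 - 0.196078431372549*cos(2*t))^2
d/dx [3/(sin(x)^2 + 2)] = -12*sin(2*x)/(cos(2*x) - 5)^2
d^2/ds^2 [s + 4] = 0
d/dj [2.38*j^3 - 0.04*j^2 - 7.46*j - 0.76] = 7.14*j^2 - 0.08*j - 7.46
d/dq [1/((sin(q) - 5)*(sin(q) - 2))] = (7 - 2*sin(q))*cos(q)/((sin(q) - 5)^2*(sin(q) - 2)^2)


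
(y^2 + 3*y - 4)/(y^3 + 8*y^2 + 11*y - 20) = 1/(y + 5)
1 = 1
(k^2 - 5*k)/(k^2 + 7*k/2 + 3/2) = 2*k*(k - 5)/(2*k^2 + 7*k + 3)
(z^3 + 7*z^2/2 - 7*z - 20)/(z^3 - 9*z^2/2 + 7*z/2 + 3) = (2*z^3 + 7*z^2 - 14*z - 40)/(2*z^3 - 9*z^2 + 7*z + 6)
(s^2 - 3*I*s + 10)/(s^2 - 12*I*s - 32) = (-s^2 + 3*I*s - 10)/(-s^2 + 12*I*s + 32)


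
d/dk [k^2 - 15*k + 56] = 2*k - 15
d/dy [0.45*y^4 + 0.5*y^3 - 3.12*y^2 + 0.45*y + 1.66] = 1.8*y^3 + 1.5*y^2 - 6.24*y + 0.45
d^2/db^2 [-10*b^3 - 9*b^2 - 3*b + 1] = -60*b - 18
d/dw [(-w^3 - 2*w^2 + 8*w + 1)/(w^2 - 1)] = (-w^4 - 5*w^2 + 2*w - 8)/(w^4 - 2*w^2 + 1)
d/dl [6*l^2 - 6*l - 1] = 12*l - 6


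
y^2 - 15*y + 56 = (y - 8)*(y - 7)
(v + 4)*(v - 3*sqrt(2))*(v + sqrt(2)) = v^3 - 2*sqrt(2)*v^2 + 4*v^2 - 8*sqrt(2)*v - 6*v - 24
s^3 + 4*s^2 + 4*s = s*(s + 2)^2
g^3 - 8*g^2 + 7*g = g*(g - 7)*(g - 1)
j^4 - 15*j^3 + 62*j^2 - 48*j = j*(j - 8)*(j - 6)*(j - 1)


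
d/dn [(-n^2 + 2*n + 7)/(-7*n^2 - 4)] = 2*(7*n^2 + 53*n - 4)/(49*n^4 + 56*n^2 + 16)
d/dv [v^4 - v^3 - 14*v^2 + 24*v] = 4*v^3 - 3*v^2 - 28*v + 24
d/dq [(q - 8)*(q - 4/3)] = 2*q - 28/3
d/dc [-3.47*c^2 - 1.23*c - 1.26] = -6.94*c - 1.23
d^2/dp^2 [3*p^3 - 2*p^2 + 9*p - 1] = 18*p - 4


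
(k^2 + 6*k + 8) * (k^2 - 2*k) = k^4 + 4*k^3 - 4*k^2 - 16*k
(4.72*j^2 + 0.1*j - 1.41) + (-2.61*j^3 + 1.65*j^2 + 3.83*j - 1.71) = -2.61*j^3 + 6.37*j^2 + 3.93*j - 3.12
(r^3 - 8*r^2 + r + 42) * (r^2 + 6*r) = r^5 - 2*r^4 - 47*r^3 + 48*r^2 + 252*r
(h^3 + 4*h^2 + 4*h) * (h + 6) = h^4 + 10*h^3 + 28*h^2 + 24*h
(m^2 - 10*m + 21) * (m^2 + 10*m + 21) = m^4 - 58*m^2 + 441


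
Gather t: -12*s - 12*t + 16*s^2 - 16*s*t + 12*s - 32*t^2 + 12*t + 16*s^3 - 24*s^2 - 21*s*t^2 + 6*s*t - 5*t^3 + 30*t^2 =16*s^3 - 8*s^2 - 10*s*t - 5*t^3 + t^2*(-21*s - 2)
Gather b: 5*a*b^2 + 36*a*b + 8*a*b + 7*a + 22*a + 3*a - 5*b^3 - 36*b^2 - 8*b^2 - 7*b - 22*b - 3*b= 32*a - 5*b^3 + b^2*(5*a - 44) + b*(44*a - 32)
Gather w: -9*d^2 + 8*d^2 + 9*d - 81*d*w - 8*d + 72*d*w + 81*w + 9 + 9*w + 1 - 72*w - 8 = -d^2 + d + w*(18 - 9*d) + 2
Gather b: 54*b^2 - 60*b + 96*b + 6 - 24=54*b^2 + 36*b - 18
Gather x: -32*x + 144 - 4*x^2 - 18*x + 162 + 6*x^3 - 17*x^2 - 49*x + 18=6*x^3 - 21*x^2 - 99*x + 324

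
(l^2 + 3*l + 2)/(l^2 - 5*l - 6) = (l + 2)/(l - 6)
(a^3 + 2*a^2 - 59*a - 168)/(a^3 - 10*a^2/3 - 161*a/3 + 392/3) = 3*(a + 3)/(3*a - 7)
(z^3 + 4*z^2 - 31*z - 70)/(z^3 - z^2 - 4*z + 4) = (z^2 + 2*z - 35)/(z^2 - 3*z + 2)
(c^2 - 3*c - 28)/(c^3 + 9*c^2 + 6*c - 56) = (c - 7)/(c^2 + 5*c - 14)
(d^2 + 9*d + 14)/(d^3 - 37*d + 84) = (d + 2)/(d^2 - 7*d + 12)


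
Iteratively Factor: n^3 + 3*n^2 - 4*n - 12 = (n + 2)*(n^2 + n - 6) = (n - 2)*(n + 2)*(n + 3)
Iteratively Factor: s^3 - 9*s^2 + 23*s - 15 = (s - 5)*(s^2 - 4*s + 3) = (s - 5)*(s - 3)*(s - 1)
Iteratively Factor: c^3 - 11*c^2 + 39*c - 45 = (c - 5)*(c^2 - 6*c + 9) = (c - 5)*(c - 3)*(c - 3)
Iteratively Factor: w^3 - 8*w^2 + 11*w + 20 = (w - 4)*(w^2 - 4*w - 5) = (w - 4)*(w + 1)*(w - 5)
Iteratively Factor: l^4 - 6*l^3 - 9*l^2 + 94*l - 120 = (l - 2)*(l^3 - 4*l^2 - 17*l + 60) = (l - 2)*(l + 4)*(l^2 - 8*l + 15) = (l - 3)*(l - 2)*(l + 4)*(l - 5)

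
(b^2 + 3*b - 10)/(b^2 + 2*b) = (b^2 + 3*b - 10)/(b*(b + 2))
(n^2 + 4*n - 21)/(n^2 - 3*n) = (n + 7)/n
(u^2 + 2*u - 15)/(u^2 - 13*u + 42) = (u^2 + 2*u - 15)/(u^2 - 13*u + 42)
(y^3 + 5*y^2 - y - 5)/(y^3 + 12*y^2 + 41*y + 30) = (y - 1)/(y + 6)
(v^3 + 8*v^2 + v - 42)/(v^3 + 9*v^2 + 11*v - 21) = (v - 2)/(v - 1)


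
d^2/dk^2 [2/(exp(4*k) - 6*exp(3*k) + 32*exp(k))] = 4*((-8*exp(3*k) + 27*exp(2*k) - 16)*(exp(3*k) - 6*exp(2*k) + 32) + 4*(2*exp(3*k) - 9*exp(2*k) + 16)^2)*exp(-k)/(exp(3*k) - 6*exp(2*k) + 32)^3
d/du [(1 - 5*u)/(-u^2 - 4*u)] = (-5*u^2 + 2*u + 4)/(u^2*(u^2 + 8*u + 16))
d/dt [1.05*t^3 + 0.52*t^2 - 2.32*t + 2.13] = 3.15*t^2 + 1.04*t - 2.32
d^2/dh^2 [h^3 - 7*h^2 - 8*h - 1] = 6*h - 14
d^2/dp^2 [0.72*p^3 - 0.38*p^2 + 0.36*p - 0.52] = 4.32*p - 0.76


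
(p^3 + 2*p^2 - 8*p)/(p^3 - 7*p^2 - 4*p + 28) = p*(p + 4)/(p^2 - 5*p - 14)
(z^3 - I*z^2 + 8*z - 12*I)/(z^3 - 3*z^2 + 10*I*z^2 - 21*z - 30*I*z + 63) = (z^2 - 4*I*z - 4)/(z^2 + z*(-3 + 7*I) - 21*I)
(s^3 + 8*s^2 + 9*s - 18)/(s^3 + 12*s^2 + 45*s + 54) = (s - 1)/(s + 3)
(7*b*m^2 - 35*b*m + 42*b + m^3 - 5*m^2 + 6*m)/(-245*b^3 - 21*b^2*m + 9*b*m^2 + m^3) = (-m^2 + 5*m - 6)/(35*b^2 - 2*b*m - m^2)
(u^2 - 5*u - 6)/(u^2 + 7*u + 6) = (u - 6)/(u + 6)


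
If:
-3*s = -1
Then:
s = 1/3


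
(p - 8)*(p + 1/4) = p^2 - 31*p/4 - 2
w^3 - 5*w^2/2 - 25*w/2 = w*(w - 5)*(w + 5/2)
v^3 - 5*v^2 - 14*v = v*(v - 7)*(v + 2)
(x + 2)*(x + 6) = x^2 + 8*x + 12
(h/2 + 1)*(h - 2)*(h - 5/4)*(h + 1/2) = h^4/2 - 3*h^3/8 - 37*h^2/16 + 3*h/2 + 5/4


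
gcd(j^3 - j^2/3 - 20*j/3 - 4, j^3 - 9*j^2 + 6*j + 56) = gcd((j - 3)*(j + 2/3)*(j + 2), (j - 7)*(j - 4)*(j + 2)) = j + 2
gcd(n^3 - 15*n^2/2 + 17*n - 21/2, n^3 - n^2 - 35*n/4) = n - 7/2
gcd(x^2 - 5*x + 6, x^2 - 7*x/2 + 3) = x - 2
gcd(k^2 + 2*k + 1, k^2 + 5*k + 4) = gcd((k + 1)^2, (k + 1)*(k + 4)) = k + 1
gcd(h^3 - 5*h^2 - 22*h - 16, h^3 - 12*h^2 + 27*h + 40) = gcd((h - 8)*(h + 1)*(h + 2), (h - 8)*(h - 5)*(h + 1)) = h^2 - 7*h - 8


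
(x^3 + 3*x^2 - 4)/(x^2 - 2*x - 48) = (-x^3 - 3*x^2 + 4)/(-x^2 + 2*x + 48)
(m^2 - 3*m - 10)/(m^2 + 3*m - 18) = (m^2 - 3*m - 10)/(m^2 + 3*m - 18)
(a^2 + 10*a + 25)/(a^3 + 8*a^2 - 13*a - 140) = (a + 5)/(a^2 + 3*a - 28)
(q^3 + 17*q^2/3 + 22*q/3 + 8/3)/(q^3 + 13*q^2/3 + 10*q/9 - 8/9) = 3*(q + 1)/(3*q - 1)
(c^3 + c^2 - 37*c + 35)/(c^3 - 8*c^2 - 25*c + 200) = (c^2 + 6*c - 7)/(c^2 - 3*c - 40)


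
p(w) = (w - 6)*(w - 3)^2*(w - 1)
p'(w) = (w - 6)*(w - 3)^2 + (w - 6)*(w - 1)*(2*w - 6) + (w - 3)^2*(w - 1) = 4*w^3 - 39*w^2 + 114*w - 99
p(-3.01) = 1305.02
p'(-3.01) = -904.57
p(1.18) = -2.87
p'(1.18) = -12.21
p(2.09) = -3.53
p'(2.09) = 5.42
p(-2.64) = 1000.40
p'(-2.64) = -745.37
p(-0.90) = 199.40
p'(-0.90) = -236.11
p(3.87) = -4.63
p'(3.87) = -10.08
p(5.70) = -10.28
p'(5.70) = 24.46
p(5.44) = -14.80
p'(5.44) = 10.97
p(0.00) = 54.00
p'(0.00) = -99.00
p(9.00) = 864.00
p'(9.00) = 684.00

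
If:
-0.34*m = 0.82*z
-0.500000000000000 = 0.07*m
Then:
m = -7.14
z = 2.96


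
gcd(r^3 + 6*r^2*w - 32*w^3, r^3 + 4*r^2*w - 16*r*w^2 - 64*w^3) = r^2 + 8*r*w + 16*w^2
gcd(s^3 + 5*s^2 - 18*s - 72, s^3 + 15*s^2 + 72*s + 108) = s^2 + 9*s + 18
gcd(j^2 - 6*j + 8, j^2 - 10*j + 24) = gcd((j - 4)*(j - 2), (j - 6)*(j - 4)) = j - 4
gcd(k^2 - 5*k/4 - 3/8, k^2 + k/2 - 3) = k - 3/2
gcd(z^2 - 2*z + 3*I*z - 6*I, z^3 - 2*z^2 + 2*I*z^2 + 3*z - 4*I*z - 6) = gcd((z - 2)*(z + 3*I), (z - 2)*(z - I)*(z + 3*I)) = z^2 + z*(-2 + 3*I) - 6*I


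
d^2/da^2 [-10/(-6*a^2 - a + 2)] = 20*(-36*a^2 - 6*a + (12*a + 1)^2 + 12)/(6*a^2 + a - 2)^3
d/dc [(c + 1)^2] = 2*c + 2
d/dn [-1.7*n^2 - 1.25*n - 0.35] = -3.4*n - 1.25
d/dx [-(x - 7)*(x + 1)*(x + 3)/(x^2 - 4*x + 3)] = (-x^4 + 8*x^3 - 46*x^2 - 24*x + 159)/(x^4 - 8*x^3 + 22*x^2 - 24*x + 9)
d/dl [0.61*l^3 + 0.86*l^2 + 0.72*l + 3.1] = 1.83*l^2 + 1.72*l + 0.72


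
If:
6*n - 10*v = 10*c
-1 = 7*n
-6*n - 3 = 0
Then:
No Solution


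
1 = 1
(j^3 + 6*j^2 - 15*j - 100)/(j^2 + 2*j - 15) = (j^2 + j - 20)/(j - 3)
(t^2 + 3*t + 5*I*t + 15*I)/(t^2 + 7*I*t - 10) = (t + 3)/(t + 2*I)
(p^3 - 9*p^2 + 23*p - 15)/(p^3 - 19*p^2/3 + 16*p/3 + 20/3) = 3*(p^2 - 4*p + 3)/(3*p^2 - 4*p - 4)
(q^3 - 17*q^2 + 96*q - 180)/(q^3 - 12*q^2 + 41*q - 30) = (q - 6)/(q - 1)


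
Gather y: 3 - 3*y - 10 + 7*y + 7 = 4*y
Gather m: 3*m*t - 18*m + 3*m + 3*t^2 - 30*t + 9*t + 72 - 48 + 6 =m*(3*t - 15) + 3*t^2 - 21*t + 30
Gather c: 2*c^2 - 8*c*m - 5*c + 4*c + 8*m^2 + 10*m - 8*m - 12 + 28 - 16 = 2*c^2 + c*(-8*m - 1) + 8*m^2 + 2*m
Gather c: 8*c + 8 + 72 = 8*c + 80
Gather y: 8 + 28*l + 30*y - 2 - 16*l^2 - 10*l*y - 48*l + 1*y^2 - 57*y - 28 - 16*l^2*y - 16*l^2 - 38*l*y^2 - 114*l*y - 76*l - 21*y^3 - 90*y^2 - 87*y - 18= -32*l^2 - 96*l - 21*y^3 + y^2*(-38*l - 89) + y*(-16*l^2 - 124*l - 114) - 40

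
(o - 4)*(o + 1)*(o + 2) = o^3 - o^2 - 10*o - 8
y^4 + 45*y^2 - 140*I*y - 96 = (y - 4*I)*(y - 3*I)*(y - I)*(y + 8*I)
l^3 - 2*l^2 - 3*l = l*(l - 3)*(l + 1)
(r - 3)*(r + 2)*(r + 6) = r^3 + 5*r^2 - 12*r - 36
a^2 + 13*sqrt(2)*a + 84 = (a + 6*sqrt(2))*(a + 7*sqrt(2))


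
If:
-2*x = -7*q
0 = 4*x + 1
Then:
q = -1/14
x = -1/4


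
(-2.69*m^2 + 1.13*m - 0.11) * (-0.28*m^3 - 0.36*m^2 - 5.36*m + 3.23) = 0.7532*m^5 + 0.652*m^4 + 14.0424*m^3 - 14.7059*m^2 + 4.2395*m - 0.3553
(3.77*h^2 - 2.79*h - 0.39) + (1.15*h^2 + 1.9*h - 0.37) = 4.92*h^2 - 0.89*h - 0.76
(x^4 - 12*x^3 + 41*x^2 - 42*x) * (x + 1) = x^5 - 11*x^4 + 29*x^3 - x^2 - 42*x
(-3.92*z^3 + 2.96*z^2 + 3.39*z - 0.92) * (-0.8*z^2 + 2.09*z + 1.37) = 3.136*z^5 - 10.5608*z^4 - 1.896*z^3 + 11.8763*z^2 + 2.7215*z - 1.2604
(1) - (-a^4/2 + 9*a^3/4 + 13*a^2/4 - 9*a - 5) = a^4/2 - 9*a^3/4 - 13*a^2/4 + 9*a + 6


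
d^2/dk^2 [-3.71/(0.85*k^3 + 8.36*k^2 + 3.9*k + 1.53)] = ((18.921*k + 62.0312)*(0.85*k^3 + 8.36*k^2 + 3.9*k + 1.53) - 3.71*(2.55*k^2 + 16.72*k + 3.9)*(5.1*k^2 + 33.44*k + 7.8))/(0.85*k^3 + 8.36*k^2 + 3.9*k + 1.53)^3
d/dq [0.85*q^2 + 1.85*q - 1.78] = 1.7*q + 1.85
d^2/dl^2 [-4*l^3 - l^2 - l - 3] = -24*l - 2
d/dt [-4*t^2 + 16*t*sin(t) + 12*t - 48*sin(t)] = 16*t*cos(t) - 8*t + 16*sin(t) - 48*cos(t) + 12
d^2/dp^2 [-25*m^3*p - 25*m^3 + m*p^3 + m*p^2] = 2*m*(3*p + 1)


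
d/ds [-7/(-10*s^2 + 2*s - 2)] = 7*(1 - 10*s)/(2*(5*s^2 - s + 1)^2)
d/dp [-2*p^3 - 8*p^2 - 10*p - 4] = -6*p^2 - 16*p - 10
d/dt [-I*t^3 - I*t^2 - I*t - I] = I*(-3*t^2 - 2*t - 1)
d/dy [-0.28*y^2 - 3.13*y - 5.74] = -0.56*y - 3.13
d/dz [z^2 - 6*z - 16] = 2*z - 6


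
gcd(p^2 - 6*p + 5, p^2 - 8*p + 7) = p - 1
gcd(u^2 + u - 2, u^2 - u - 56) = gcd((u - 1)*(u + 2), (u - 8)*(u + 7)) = 1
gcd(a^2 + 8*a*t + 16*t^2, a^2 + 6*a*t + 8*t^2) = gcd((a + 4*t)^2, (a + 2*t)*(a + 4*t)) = a + 4*t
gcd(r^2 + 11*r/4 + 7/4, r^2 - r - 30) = 1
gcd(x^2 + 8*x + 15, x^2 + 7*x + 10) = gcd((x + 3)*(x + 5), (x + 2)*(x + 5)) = x + 5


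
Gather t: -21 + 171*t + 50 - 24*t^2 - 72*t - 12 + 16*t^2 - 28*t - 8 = -8*t^2 + 71*t + 9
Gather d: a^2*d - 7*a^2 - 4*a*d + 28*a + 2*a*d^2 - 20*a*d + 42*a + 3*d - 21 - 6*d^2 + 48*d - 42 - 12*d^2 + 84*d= -7*a^2 + 70*a + d^2*(2*a - 18) + d*(a^2 - 24*a + 135) - 63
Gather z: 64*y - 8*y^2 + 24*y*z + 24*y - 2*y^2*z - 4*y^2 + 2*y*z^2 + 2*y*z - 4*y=-12*y^2 + 2*y*z^2 + 84*y + z*(-2*y^2 + 26*y)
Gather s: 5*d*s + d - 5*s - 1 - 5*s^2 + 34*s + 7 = d - 5*s^2 + s*(5*d + 29) + 6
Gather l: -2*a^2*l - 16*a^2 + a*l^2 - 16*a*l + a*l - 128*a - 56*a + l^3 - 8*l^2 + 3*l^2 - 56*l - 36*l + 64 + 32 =-16*a^2 - 184*a + l^3 + l^2*(a - 5) + l*(-2*a^2 - 15*a - 92) + 96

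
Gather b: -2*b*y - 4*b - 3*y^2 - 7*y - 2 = b*(-2*y - 4) - 3*y^2 - 7*y - 2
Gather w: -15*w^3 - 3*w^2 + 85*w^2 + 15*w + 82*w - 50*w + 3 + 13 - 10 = -15*w^3 + 82*w^2 + 47*w + 6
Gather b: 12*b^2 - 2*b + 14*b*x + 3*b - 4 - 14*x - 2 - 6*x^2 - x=12*b^2 + b*(14*x + 1) - 6*x^2 - 15*x - 6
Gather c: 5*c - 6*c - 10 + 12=2 - c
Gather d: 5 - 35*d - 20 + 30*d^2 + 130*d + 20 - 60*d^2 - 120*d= -30*d^2 - 25*d + 5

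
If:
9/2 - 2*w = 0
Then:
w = 9/4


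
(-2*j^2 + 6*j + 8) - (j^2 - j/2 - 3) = -3*j^2 + 13*j/2 + 11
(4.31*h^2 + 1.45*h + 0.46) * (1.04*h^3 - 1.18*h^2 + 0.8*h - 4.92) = 4.4824*h^5 - 3.5778*h^4 + 2.2154*h^3 - 20.588*h^2 - 6.766*h - 2.2632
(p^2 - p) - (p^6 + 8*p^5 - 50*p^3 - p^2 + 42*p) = -p^6 - 8*p^5 + 50*p^3 + 2*p^2 - 43*p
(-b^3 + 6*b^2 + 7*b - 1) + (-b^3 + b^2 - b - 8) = -2*b^3 + 7*b^2 + 6*b - 9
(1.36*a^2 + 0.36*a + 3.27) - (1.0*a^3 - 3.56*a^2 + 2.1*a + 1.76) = -1.0*a^3 + 4.92*a^2 - 1.74*a + 1.51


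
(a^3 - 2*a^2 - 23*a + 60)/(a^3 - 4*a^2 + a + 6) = (a^2 + a - 20)/(a^2 - a - 2)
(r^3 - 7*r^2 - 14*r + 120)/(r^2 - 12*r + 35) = (r^2 - 2*r - 24)/(r - 7)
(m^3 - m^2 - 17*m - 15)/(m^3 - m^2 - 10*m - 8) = (m^2 - 2*m - 15)/(m^2 - 2*m - 8)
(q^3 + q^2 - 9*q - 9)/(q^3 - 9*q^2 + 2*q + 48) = (q^2 + 4*q + 3)/(q^2 - 6*q - 16)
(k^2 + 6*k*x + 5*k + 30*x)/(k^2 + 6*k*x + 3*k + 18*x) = (k + 5)/(k + 3)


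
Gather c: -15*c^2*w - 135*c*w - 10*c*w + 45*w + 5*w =-15*c^2*w - 145*c*w + 50*w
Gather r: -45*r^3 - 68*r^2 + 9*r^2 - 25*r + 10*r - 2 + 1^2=-45*r^3 - 59*r^2 - 15*r - 1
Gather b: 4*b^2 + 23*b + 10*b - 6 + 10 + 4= 4*b^2 + 33*b + 8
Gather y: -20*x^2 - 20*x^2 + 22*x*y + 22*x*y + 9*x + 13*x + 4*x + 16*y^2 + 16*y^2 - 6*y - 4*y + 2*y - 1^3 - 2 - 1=-40*x^2 + 26*x + 32*y^2 + y*(44*x - 8) - 4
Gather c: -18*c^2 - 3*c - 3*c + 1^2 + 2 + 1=-18*c^2 - 6*c + 4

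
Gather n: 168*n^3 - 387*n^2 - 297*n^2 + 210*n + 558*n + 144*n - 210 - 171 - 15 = 168*n^3 - 684*n^2 + 912*n - 396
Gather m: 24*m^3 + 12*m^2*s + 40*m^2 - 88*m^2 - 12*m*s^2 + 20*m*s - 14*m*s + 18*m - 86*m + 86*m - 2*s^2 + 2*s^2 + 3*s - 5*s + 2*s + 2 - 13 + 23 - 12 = 24*m^3 + m^2*(12*s - 48) + m*(-12*s^2 + 6*s + 18)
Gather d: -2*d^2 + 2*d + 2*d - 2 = -2*d^2 + 4*d - 2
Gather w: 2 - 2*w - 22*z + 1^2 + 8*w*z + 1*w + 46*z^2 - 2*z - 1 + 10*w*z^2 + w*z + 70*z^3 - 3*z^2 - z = w*(10*z^2 + 9*z - 1) + 70*z^3 + 43*z^2 - 25*z + 2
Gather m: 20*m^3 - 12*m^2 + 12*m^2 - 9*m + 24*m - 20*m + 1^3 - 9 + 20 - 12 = 20*m^3 - 5*m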